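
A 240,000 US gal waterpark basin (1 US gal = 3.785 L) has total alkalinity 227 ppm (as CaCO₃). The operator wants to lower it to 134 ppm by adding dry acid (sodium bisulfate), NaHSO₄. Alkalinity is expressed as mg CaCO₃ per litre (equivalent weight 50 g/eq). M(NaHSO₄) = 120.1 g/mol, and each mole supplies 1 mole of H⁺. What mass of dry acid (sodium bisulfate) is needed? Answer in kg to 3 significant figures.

Volume: 240,000 US gal × 3.785 L/gal = 908,400 L.
Alkalinity to neutralize: (227 − 134) = 93 mg/L as CaCO₃ × 908,400 L = 84,480 g as CaCO₃.
Equivalents of H⁺ required: 84,480 ÷ 50 g/eq = 1690 eq = 1690 mol NaHSO₄.
Mass of NaHSO₄: 1690 × 120.1 = 202,900 g.

203 kg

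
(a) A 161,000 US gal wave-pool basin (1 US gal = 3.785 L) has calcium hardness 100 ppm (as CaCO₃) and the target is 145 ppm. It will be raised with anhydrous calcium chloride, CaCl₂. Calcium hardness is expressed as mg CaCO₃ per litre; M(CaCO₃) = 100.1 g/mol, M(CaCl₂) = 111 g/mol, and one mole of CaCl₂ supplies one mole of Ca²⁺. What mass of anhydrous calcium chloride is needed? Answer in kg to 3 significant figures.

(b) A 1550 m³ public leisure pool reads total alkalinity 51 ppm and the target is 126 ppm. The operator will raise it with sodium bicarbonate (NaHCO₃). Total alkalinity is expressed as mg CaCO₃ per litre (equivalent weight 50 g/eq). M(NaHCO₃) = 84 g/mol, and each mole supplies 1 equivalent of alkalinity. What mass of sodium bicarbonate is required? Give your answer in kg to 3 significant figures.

(a) 30.4 kg; (b) 195 kg

(a) Volume: 161,000 US gal × 3.785 L/gal = 609,385 L.
(a) Hardness to add: (145 − 100) = 45 mg/L as CaCO₃ × 609,385 L = 27,420 g as CaCO₃.
(a) Moles of Ca²⁺ (1 mol Ca²⁺ ≡ 1 mol CaCO₃): 27,420 / 100.1 g/mol = 273.9 mol.
(a) Mass of CaCl₂: 273.9 × 111 = 30,410 g.

(b) Volume: 1550 m³ = 1,550,000 L.
(b) Alkalinity to add: (126 − 51) = 75 mg/L as CaCO₃ × 1,550,000 L = 116,200 g as CaCO₃.
(b) Equivalents: 116,200 g ÷ 50 g/eq = 2325 eq.
(b) NaHCO₃ supplies 1 eq per mole → 2325 mol.
(b) Mass: 2325 mol × 84 g/mol = 195,300 g.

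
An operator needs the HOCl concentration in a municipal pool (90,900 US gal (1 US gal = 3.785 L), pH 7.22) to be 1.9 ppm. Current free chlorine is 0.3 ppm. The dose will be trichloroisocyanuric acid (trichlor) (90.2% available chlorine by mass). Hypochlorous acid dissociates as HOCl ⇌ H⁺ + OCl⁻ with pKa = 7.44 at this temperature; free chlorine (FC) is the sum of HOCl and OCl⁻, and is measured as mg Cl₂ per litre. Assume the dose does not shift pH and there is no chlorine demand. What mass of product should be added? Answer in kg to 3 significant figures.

Volume: 90,900 US gal × 3.785 L/gal = 344,056 L.
[OCl⁻]/[HOCl] = 10^(pH − pKa) = 10^(7.22 − 7.44) = 0.6026; fraction as HOCl = 1/(1 + 0.6026) = 0.624.
Free chlorine required for 1.9 ppm HOCl: 1.9 / 0.624 = 3.045 ppm.
FC to add: 3.045 − 0.3 = 2.745 mg/L as Cl₂.
Cl₂ equivalent: 2.745 mg/L × 344,056 L = 944.4 g.
Product at 90.2% available Cl: 944.4 / 0.902 = 1047 g.

1.05 kg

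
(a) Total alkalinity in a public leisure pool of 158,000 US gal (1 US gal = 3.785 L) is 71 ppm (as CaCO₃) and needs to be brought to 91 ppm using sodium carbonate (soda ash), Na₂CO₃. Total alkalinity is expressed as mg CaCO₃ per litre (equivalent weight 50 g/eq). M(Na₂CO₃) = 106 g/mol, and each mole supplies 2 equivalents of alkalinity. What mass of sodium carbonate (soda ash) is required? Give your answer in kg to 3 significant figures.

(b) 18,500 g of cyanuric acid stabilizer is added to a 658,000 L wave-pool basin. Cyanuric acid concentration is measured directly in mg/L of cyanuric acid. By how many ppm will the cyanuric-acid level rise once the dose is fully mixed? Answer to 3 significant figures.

(a) Volume: 158,000 US gal × 3.785 L/gal = 598,030 L.
(a) Alkalinity to add: (91 − 71) = 20 mg/L as CaCO₃ × 598,030 L = 11,960 g as CaCO₃.
(a) Equivalents: 11,960 g ÷ 50 g/eq = 239.2 eq.
(a) Each mole of Na₂CO₃ supplies 2 eq, so 239.2 / 2 = 119.6 mol.
(a) Mass: 119.6 mol × 106 g/mol = 12,680 g.

(b) Rise: 18,500 g / 658,000 L × 1000 = 28.12 mg/L.

(a) 12.7 kg; (b) 28.1 ppm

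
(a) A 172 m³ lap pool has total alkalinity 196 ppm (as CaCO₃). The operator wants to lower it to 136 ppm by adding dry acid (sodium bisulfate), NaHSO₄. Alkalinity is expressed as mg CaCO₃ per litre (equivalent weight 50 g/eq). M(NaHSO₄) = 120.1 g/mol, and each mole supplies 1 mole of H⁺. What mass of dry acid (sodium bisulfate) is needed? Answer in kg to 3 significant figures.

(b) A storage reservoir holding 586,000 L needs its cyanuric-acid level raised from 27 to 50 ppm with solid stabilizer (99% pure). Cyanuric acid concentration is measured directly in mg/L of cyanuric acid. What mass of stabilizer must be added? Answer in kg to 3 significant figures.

(a) 24.8 kg; (b) 13.6 kg

(a) Volume: 172 m³ = 172,000 L.
(a) Alkalinity to neutralize: (196 − 136) = 60 mg/L as CaCO₃ × 172,000 L = 10,320 g as CaCO₃.
(a) Equivalents of H⁺ required: 10,320 ÷ 50 g/eq = 206.4 eq = 206.4 mol NaHSO₄.
(a) Mass of NaHSO₄: 206.4 × 120.1 = 24,790 g.

(b) CYA to add: (50 − 27) = 23 mg/L × 586,000 L = 13,480 g cyanuric acid.
(b) At 99% purity: 13,480 / 0.99 = 13,610 g product.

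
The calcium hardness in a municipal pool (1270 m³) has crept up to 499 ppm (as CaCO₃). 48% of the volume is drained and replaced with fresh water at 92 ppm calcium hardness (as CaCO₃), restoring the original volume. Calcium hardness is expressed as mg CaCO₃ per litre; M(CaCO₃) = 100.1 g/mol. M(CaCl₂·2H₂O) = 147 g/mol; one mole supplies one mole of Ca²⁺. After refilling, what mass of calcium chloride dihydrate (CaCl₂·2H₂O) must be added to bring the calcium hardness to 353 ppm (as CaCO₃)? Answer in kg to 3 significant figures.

Volume: 1270 m³ = 1,270,000 L.
After draining 48% and refilling: 499 × 0.52 + 92 × 0.48 = 303.64 ppm.
Deficit to target: 353 − 303.64 = 49.36 mg/L.
As CaCO₃: 49.36 mg/L × 1,270,000 L = 62,690 g; ÷ 100.1 = 626.2 mol Ca²⁺.
Mass: 626.2 × 147 = 92,060 g.

92.1 kg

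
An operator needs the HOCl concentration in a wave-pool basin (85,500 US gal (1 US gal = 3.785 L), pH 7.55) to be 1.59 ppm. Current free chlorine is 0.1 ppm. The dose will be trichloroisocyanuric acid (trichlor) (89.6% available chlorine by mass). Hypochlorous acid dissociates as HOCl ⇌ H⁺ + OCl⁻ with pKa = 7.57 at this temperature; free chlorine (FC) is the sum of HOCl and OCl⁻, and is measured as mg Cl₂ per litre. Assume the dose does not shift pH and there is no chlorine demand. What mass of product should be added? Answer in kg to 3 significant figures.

Volume: 85,500 US gal × 3.785 L/gal = 323,618 L.
[OCl⁻]/[HOCl] = 10^(pH − pKa) = 10^(7.55 − 7.57) = 0.955; fraction as HOCl = 1/(1 + 0.955) = 0.5115.
Free chlorine required for 1.59 ppm HOCl: 1.59 / 0.5115 = 3.108 ppm.
FC to add: 3.108 − 0.1 = 3.008 mg/L as Cl₂.
Cl₂ equivalent: 3.008 mg/L × 323,618 L = 973.6 g.
Product at 89.6% available Cl: 973.6 / 0.896 = 1087 g.

1.09 kg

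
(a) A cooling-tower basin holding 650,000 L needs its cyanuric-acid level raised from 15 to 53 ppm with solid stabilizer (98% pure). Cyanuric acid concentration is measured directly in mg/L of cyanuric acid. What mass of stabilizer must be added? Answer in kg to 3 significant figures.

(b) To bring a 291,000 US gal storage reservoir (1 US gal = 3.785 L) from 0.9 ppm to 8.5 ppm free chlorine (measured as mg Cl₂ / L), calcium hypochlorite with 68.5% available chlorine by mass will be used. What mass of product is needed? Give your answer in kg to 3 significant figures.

(a) CYA to add: (53 − 15) = 38 mg/L × 650,000 L = 24,700 g cyanuric acid.
(a) At 98% purity: 24,700 / 0.98 = 25,200 g product.

(b) Volume: 291,000 US gal × 3.785 L/gal = 1,101,435 L.
(b) Chlorine deficit: 8.5 − 0.9 = 7.6 ppm = 7.6 mg/L as Cl₂.
(b) Cl₂ equivalent needed: 7.6 mg/L × 1,101,435 L = 8,371,000 mg = 8371 g.
(b) Product at 68.5% available chlorine: 8371 / 0.685 = 12,220 g.

(a) 25.2 kg; (b) 12.2 kg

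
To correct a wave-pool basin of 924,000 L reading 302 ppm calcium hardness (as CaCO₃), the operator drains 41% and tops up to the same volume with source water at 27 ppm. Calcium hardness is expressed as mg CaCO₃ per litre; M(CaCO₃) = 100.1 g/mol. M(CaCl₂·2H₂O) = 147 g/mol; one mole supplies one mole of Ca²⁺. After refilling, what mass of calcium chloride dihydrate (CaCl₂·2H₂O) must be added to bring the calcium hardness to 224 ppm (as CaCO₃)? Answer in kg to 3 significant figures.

47.2 kg

After draining 41% and refilling: 302 × 0.59 + 27 × 0.41 = 189.25 ppm.
Deficit to target: 224 − 189.25 = 34.75 mg/L.
As CaCO₃: 34.75 mg/L × 924,000 L = 32,110 g; ÷ 100.1 = 320.8 mol Ca²⁺.
Mass: 320.8 × 147 = 47,150 g.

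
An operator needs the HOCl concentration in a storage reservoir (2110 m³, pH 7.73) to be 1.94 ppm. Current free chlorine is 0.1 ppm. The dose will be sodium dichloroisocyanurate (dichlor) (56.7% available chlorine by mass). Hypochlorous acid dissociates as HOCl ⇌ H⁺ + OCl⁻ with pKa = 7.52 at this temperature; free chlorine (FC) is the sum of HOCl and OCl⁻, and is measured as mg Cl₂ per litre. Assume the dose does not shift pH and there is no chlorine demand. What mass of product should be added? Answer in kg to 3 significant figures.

Volume: 2110 m³ = 2,110,000 L.
[OCl⁻]/[HOCl] = 10^(pH − pKa) = 10^(7.73 − 7.52) = 1.622; fraction as HOCl = 1/(1 + 1.622) = 0.3814.
Free chlorine required for 1.94 ppm HOCl: 1.94 / 0.3814 = 5.086 ppm.
FC to add: 5.086 − 0.1 = 4.986 mg/L as Cl₂.
Cl₂ equivalent: 4.986 mg/L × 2,110,000 L = 10,520 g.
Product at 56.7% available Cl: 10,520 / 0.567 = 18,560 g.

18.6 kg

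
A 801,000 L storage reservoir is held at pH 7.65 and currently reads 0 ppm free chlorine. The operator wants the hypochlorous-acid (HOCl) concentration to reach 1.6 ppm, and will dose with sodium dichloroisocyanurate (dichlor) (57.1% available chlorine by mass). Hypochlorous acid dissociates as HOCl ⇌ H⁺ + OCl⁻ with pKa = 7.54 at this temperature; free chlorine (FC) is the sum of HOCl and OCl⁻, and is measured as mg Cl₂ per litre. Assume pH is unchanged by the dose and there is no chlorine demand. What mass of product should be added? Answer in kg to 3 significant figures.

[OCl⁻]/[HOCl] = 10^(pH − pKa) = 10^(7.65 − 7.54) = 1.288; fraction as HOCl = 1/(1 + 1.288) = 0.437.
Free chlorine required for 1.6 ppm HOCl: 1.6 / 0.437 = 3.661 ppm.
FC to add: 3.661 − 0 = 3.661 mg/L as Cl₂.
Cl₂ equivalent: 3.661 mg/L × 801,000 L = 2933 g.
Product at 57.1% available Cl: 2933 / 0.571 = 5136 g.

5.14 kg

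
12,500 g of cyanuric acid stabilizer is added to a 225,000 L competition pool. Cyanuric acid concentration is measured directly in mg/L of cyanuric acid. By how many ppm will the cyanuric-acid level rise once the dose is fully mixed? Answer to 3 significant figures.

Rise: 12,500 g / 225,000 L × 1000 = 55.56 mg/L.

55.6 ppm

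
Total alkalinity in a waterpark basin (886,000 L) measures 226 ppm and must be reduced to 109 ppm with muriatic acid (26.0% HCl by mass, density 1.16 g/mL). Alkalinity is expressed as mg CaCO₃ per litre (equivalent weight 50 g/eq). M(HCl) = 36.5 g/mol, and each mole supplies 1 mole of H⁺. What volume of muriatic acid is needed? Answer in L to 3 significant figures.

Alkalinity to neutralize: (226 − 109) = 117 mg/L as CaCO₃ × 886,000 L = 103,700 g as CaCO₃.
Equivalents of H⁺ required: 103,700 ÷ 50 g/eq = 2073 eq = 2073 mol HCl.
Mass of HCl: 2073 × 36.5 = 75,670 g.
Mass of 26.0% solution: 75,670 / 0.26 = 291,100 g.
Volume: 291,100 g ÷ 1.16 g/mL = 250,900 mL.

251 L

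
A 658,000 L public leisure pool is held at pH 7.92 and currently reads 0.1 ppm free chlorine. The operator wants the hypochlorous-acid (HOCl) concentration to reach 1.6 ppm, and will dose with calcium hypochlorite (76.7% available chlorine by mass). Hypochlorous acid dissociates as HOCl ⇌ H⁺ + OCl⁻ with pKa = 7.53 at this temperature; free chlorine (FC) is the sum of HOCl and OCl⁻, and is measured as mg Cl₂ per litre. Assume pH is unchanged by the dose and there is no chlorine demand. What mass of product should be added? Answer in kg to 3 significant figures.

4.66 kg

[OCl⁻]/[HOCl] = 10^(pH − pKa) = 10^(7.92 − 7.53) = 2.455; fraction as HOCl = 1/(1 + 2.455) = 0.2895.
Free chlorine required for 1.6 ppm HOCl: 1.6 / 0.2895 = 5.528 ppm.
FC to add: 5.528 − 0.1 = 5.428 mg/L as Cl₂.
Cl₂ equivalent: 5.428 mg/L × 658,000 L = 3571 g.
Product at 76.7% available Cl: 3571 / 0.767 = 4656 g.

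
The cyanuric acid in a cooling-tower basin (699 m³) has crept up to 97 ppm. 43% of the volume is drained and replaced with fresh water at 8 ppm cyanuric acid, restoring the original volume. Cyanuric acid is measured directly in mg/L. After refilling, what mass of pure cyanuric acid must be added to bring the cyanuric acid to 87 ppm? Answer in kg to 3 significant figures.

Volume: 699 m³ = 699,000 L.
After draining 43% and refilling: 97 × 0.57 + 8 × 0.43 = 58.73 ppm.
Deficit to target: 87 − 58.73 = 28.27 mg/L.
Mass: 28.27 mg/L × 699,000 L = 19,760 g cyanuric acid.

19.8 kg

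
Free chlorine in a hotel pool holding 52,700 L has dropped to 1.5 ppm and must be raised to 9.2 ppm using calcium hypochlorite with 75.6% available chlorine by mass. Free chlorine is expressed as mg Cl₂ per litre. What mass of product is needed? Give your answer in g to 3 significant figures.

Chlorine deficit: 9.2 − 1.5 = 7.7 ppm = 7.7 mg/L as Cl₂.
Cl₂ equivalent needed: 7.7 mg/L × 52,700 L = 405,800 mg = 405.8 g.
Product at 75.6% available chlorine: 405.8 / 0.756 = 536.8 g.

537 g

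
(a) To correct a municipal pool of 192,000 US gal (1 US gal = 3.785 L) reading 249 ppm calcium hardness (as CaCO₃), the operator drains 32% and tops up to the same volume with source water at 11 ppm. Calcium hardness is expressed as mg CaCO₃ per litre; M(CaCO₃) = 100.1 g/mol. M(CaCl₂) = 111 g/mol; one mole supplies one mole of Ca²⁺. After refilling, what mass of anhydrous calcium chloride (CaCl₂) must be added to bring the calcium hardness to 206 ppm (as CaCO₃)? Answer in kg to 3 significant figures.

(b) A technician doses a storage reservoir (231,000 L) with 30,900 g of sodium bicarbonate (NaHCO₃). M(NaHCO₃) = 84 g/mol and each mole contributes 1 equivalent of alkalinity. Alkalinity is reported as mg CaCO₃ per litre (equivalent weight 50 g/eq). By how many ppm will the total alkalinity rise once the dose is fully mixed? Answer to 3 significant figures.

(a) 26.7 kg; (b) 79.6 ppm

(a) Volume: 192,000 US gal × 3.785 L/gal = 726,720 L.
(a) After draining 32% and refilling: 249 × 0.68 + 11 × 0.32 = 172.84 ppm.
(a) Deficit to target: 206 − 172.84 = 33.16 mg/L.
(a) As CaCO₃: 33.16 mg/L × 726,720 L = 24,100 g; ÷ 100.1 = 240.7 mol Ca²⁺.
(a) Mass: 240.7 × 111 = 26,720 g.

(b) Moles of NaHCO₃: 30,900 g ÷ 84 g/mol = 367.9 mol → 367.9 eq of alkalinity.
(b) As CaCO₃: 367.9 eq × 50 g/eq = 18,390 g.
(b) Rise: 18,390 g / 231,000 L × 1000 = 79.62 mg/L.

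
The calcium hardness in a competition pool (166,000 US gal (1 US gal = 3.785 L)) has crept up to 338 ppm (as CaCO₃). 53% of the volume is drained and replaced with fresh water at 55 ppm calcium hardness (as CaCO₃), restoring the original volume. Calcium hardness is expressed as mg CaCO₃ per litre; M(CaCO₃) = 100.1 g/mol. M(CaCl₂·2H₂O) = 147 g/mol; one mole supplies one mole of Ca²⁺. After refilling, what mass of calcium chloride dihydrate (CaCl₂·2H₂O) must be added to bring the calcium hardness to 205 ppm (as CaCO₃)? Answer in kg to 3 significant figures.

15.7 kg

Volume: 166,000 US gal × 3.785 L/gal = 628,310 L.
After draining 53% and refilling: 338 × 0.47 + 55 × 0.53 = 188.01 ppm.
Deficit to target: 205 − 188.01 = 16.99 mg/L.
As CaCO₃: 16.99 mg/L × 628,310 L = 10,670 g; ÷ 100.1 = 106.6 mol Ca²⁺.
Mass: 106.6 × 147 = 15,680 g.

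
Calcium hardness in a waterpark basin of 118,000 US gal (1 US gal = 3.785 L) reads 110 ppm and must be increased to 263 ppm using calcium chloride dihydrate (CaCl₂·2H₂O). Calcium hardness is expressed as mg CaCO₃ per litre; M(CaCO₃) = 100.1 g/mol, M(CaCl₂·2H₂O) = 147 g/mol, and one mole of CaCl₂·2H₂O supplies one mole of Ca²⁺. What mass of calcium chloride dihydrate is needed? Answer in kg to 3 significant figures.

100 kg

Volume: 118,000 US gal × 3.785 L/gal = 446,630 L.
Hardness to add: (263 − 110) = 153 mg/L as CaCO₃ × 446,630 L = 68,330 g as CaCO₃.
Moles of Ca²⁺ (1 mol Ca²⁺ ≡ 1 mol CaCO₃): 68,330 / 100.1 g/mol = 682.7 mol.
Mass of CaCl₂·2H₂O: 682.7 × 147 = 100,400 g.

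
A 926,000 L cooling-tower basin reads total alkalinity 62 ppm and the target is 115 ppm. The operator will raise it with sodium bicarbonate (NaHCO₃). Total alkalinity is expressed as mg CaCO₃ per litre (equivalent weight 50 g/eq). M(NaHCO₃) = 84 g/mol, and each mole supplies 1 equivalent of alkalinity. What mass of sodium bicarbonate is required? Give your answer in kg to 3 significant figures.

82.5 kg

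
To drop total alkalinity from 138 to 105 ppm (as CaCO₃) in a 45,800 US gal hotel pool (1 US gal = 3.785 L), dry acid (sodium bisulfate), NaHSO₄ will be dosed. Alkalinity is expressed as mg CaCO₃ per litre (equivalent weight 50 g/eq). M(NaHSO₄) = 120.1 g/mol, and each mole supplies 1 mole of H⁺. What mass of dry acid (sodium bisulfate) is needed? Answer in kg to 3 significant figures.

13.7 kg

Volume: 45,800 US gal × 3.785 L/gal = 173,353 L.
Alkalinity to neutralize: (138 − 105) = 33 mg/L as CaCO₃ × 173,353 L = 5721 g as CaCO₃.
Equivalents of H⁺ required: 5721 ÷ 50 g/eq = 114.4 eq = 114.4 mol NaHSO₄.
Mass of NaHSO₄: 114.4 × 120.1 = 13,740 g.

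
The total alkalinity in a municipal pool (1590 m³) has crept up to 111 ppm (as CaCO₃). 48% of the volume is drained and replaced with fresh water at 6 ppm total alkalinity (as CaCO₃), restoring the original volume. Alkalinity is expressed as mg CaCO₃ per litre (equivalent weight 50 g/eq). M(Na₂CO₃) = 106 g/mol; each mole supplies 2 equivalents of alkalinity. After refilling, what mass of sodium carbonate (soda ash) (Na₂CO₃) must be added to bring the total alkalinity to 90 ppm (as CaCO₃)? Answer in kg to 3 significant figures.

Volume: 1590 m³ = 1,590,000 L.
After draining 48% and refilling: 111 × 0.52 + 6 × 0.48 = 60.6 ppm.
Deficit to target: 90 − 60.6 = 29.4 mg/L.
As CaCO₃: 29.4 mg/L × 1,590,000 L = 46,750 g; ÷ 50 g/eq ÷ 2 = 467.5 mol Na₂CO₃.
Mass: 467.5 × 106 = 49,550 g.

49.6 kg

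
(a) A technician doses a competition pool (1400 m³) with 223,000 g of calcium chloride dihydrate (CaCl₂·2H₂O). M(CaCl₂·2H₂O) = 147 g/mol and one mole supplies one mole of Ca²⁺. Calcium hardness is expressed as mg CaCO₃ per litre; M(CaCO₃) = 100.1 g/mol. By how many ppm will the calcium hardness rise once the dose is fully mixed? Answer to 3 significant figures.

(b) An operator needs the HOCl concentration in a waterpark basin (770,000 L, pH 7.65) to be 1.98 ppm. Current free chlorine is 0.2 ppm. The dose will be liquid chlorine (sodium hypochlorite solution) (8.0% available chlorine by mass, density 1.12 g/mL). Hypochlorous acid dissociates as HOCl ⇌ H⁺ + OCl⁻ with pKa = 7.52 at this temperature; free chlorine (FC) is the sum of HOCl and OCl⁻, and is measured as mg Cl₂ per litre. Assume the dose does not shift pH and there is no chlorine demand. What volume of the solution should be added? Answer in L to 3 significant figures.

(a) Volume: 1400 m³ = 1,400,000 L.
(a) Moles of Ca²⁺: 223,000 g ÷ 147 g/mol = 1517 mol.
(a) As CaCO₃: 1517 mol × 100.1 g/mol = 151,900 g.
(a) Rise: 151,900 g / 1,400,000 L × 1000 = 108.5 mg/L.

(b) [OCl⁻]/[HOCl] = 10^(pH − pKa) = 10^(7.65 − 7.52) = 1.349; fraction as HOCl = 1/(1 + 1.349) = 0.4257.
(b) Free chlorine required for 1.98 ppm HOCl: 1.98 / 0.4257 = 4.651 ppm.
(b) FC to add: 4.651 − 0.2 = 4.451 mg/L as Cl₂.
(b) Cl₂ equivalent: 4.451 mg/L × 770,000 L = 3427 g.
(b) Product at 8.0% available Cl: 3427 / 0.08 = 42,840 g.
(b) Volume: 42,840 g ÷ 1.12 g/mL = 38,250 mL.

(a) 108 ppm; (b) 38.3 L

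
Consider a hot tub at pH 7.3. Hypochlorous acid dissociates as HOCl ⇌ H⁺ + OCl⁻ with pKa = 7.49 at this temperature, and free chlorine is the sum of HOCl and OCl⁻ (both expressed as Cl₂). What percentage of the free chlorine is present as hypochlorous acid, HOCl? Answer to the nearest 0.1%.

[OCl⁻]/[HOCl] = 10^(pH − pKa) = 10^(7.3 − 7.49) = 10^-0.19 = 0.6457.
Fraction as HOCl = 1 / (1 + 0.6457) = 0.6077.

60.8%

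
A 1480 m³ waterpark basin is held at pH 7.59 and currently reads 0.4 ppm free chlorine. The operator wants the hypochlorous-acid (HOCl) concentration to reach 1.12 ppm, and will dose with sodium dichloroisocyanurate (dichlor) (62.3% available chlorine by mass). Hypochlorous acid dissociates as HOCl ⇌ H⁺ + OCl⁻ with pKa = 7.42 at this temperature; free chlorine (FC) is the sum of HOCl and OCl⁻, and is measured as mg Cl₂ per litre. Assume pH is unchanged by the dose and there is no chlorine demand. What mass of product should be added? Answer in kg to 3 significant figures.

Volume: 1480 m³ = 1,480,000 L.
[OCl⁻]/[HOCl] = 10^(pH − pKa) = 10^(7.59 − 7.42) = 1.479; fraction as HOCl = 1/(1 + 1.479) = 0.4034.
Free chlorine required for 1.12 ppm HOCl: 1.12 / 0.4034 = 2.777 ppm.
FC to add: 2.777 − 0.4 = 2.377 mg/L as Cl₂.
Cl₂ equivalent: 2.377 mg/L × 1,480,000 L = 3517 g.
Product at 62.3% available Cl: 3517 / 0.623 = 5646 g.

5.65 kg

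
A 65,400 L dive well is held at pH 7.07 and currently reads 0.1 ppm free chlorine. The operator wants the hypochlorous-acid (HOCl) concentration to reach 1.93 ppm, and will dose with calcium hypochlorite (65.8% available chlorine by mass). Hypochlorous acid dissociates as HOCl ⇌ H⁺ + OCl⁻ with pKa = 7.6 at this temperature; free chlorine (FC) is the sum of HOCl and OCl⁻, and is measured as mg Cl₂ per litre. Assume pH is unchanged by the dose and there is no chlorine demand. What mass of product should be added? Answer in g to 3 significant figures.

[OCl⁻]/[HOCl] = 10^(pH − pKa) = 10^(7.07 − 7.6) = 0.2951; fraction as HOCl = 1/(1 + 0.2951) = 0.7721.
Free chlorine required for 1.93 ppm HOCl: 1.93 / 0.7721 = 2.5 ppm.
FC to add: 2.5 − 0.1 = 2.4 mg/L as Cl₂.
Cl₂ equivalent: 2.4 mg/L × 65,400 L = 156.9 g.
Product at 65.8% available Cl: 156.9 / 0.658 = 238.5 g.

238 g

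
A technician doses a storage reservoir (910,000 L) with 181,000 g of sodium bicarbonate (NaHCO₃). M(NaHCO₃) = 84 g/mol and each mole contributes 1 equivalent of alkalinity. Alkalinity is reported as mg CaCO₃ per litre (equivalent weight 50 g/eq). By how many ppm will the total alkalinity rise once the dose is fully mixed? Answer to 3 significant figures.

Moles of NaHCO₃: 181,000 g ÷ 84 g/mol = 2155 mol → 2155 eq of alkalinity.
As CaCO₃: 2155 eq × 50 g/eq = 107,700 g.
Rise: 107,700 g / 910,000 L × 1000 = 118.4 mg/L.

118 ppm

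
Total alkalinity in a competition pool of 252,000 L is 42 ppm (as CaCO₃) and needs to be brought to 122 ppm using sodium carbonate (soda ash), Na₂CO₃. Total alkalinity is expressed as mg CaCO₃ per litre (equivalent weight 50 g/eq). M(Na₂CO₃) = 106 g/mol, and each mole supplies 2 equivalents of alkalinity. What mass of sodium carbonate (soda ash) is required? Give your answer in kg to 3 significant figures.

21.4 kg

Alkalinity to add: (122 − 42) = 80 mg/L as CaCO₃ × 252,000 L = 20,160 g as CaCO₃.
Equivalents: 20,160 g ÷ 50 g/eq = 403.2 eq.
Each mole of Na₂CO₃ supplies 2 eq, so 403.2 / 2 = 201.6 mol.
Mass: 201.6 mol × 106 g/mol = 21,370 g.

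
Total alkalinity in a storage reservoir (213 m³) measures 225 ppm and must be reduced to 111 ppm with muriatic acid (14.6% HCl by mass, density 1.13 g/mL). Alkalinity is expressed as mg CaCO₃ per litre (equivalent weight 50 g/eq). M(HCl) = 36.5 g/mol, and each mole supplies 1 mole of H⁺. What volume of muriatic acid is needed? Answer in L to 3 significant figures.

Volume: 213 m³ = 213,000 L.
Alkalinity to neutralize: (225 − 111) = 114 mg/L as CaCO₃ × 213,000 L = 24,280 g as CaCO₃.
Equivalents of H⁺ required: 24,280 ÷ 50 g/eq = 485.6 eq = 485.6 mol HCl.
Mass of HCl: 485.6 × 36.5 = 17,730 g.
Mass of 14.6% solution: 17,730 / 0.146 = 121,400 g.
Volume: 121,400 g ÷ 1.13 g/mL = 107,400 mL.

107 L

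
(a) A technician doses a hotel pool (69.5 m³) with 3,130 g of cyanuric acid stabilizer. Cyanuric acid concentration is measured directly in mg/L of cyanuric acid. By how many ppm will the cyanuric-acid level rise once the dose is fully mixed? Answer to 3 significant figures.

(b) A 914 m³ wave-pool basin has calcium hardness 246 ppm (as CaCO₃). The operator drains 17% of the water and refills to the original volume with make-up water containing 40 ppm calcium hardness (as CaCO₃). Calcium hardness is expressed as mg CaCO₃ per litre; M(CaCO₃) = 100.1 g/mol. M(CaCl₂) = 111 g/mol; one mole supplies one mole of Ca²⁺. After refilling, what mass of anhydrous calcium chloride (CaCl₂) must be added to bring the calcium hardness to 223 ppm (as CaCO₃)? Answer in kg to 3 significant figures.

(a) 45.0 ppm; (b) 12.2 kg

(a) Volume: 69.5 m³ = 69,500 L.
(a) Rise: 3,130 g / 69,500 L × 1000 = 45.04 mg/L.

(b) Volume: 914 m³ = 914,000 L.
(b) After draining 17% and refilling: 246 × 0.83 + 40 × 0.17 = 210.98 ppm.
(b) Deficit to target: 223 − 210.98 = 12.02 mg/L.
(b) As CaCO₃: 12.02 mg/L × 914,000 L = 10,990 g; ÷ 100.1 = 109.8 mol Ca²⁺.
(b) Mass: 109.8 × 111 = 12,180 g.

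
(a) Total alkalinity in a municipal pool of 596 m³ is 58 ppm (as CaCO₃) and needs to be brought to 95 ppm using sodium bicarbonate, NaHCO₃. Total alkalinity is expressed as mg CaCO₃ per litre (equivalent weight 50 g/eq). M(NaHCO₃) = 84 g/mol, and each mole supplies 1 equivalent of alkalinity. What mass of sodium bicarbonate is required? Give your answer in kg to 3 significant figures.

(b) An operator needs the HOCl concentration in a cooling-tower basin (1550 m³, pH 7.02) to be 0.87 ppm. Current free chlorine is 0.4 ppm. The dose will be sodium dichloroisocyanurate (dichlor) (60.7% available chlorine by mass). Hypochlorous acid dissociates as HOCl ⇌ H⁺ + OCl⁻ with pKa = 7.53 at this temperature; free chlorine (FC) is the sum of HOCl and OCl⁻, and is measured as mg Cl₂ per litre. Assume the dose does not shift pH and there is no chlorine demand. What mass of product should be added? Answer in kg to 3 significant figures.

(a) 37.0 kg; (b) 1.89 kg

(a) Volume: 596 m³ = 596,000 L.
(a) Alkalinity to add: (95 − 58) = 37 mg/L as CaCO₃ × 596,000 L = 22,050 g as CaCO₃.
(a) Equivalents: 22,050 g ÷ 50 g/eq = 441 eq.
(a) NaHCO₃ supplies 1 eq per mole → 441 mol.
(a) Mass: 441 mol × 84 g/mol = 37,050 g.

(b) Volume: 1550 m³ = 1,550,000 L.
(b) [OCl⁻]/[HOCl] = 10^(pH − pKa) = 10^(7.02 − 7.53) = 0.309; fraction as HOCl = 1/(1 + 0.309) = 0.7639.
(b) Free chlorine required for 0.87 ppm HOCl: 0.87 / 0.7639 = 1.139 ppm.
(b) FC to add: 1.139 − 0.4 = 0.7389 mg/L as Cl₂.
(b) Cl₂ equivalent: 0.7389 mg/L × 1,550,000 L = 1145 g.
(b) Product at 60.7% available Cl: 1145 / 0.607 = 1887 g.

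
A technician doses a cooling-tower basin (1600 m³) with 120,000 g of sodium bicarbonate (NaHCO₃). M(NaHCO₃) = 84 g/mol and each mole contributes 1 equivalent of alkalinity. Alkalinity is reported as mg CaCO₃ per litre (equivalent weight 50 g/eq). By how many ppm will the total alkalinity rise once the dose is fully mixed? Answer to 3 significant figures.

Volume: 1600 m³ = 1,600,000 L.
Moles of NaHCO₃: 120,000 g ÷ 84 g/mol = 1429 mol → 1429 eq of alkalinity.
As CaCO₃: 1429 eq × 50 g/eq = 71,430 g.
Rise: 71,430 g / 1,600,000 L × 1000 = 44.64 mg/L.

44.6 ppm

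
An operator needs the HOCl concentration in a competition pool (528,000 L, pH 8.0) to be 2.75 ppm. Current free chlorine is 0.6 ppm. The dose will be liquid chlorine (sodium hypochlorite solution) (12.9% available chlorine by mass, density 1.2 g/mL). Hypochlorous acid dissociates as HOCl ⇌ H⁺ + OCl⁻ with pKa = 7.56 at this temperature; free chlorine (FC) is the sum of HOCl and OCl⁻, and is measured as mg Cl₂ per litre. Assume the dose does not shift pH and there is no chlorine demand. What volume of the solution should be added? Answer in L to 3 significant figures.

[OCl⁻]/[HOCl] = 10^(pH − pKa) = 10^(8.0 − 7.56) = 2.754; fraction as HOCl = 1/(1 + 2.754) = 0.2664.
Free chlorine required for 2.75 ppm HOCl: 2.75 / 0.2664 = 10.32 ppm.
FC to add: 10.32 − 0.6 = 9.724 mg/L as Cl₂.
Cl₂ equivalent: 9.724 mg/L × 528,000 L = 5134 g.
Product at 12.9% available Cl: 5134 / 0.129 = 39,800 g.
Volume: 39,800 g ÷ 1.2 g/mL = 33,170 mL.

33.2 L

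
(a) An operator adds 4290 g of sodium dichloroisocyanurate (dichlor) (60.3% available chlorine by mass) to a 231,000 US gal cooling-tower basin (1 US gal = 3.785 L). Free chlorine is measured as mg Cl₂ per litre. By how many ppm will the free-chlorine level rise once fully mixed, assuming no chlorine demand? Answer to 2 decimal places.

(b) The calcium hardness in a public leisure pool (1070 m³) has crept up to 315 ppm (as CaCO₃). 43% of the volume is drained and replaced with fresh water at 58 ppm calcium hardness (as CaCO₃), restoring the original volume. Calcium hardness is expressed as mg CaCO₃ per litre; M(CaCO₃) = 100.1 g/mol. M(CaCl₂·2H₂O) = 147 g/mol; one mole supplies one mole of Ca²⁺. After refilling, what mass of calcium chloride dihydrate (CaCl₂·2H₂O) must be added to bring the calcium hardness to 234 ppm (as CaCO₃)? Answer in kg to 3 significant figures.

(a) Volume: 231,000 US gal × 3.785 L/gal = 874,335 L.
(a) Available chlorine delivered: 4290 g × 0.603 = 2587 g as Cl₂.
(a) Concentration rise: 2587 g / 874,335 L = 2.959 mg/L = 2.96 ppm.

(b) Volume: 1070 m³ = 1,070,000 L.
(b) After draining 43% and refilling: 315 × 0.57 + 58 × 0.43 = 204.49 ppm.
(b) Deficit to target: 234 − 204.49 = 29.51 mg/L.
(b) As CaCO₃: 29.51 mg/L × 1,070,000 L = 31,580 g; ÷ 100.1 = 315.4 mol Ca²⁺.
(b) Mass: 315.4 × 147 = 46,370 g.

(a) 2.96 ppm; (b) 46.4 kg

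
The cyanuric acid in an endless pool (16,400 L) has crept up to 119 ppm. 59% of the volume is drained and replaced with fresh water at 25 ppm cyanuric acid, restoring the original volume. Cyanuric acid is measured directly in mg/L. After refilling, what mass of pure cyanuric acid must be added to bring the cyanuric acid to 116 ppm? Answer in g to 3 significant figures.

860 g

After draining 59% and refilling: 119 × 0.41 + 25 × 0.59 = 63.54 ppm.
Deficit to target: 116 − 63.54 = 52.46 mg/L.
Mass: 52.46 mg/L × 16,400 L = 860.3 g cyanuric acid.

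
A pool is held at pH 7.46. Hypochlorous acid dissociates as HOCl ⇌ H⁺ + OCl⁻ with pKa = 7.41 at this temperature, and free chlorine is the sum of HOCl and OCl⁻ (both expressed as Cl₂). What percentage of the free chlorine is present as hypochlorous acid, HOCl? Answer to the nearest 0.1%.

47.1%

[OCl⁻]/[HOCl] = 10^(pH − pKa) = 10^(7.46 − 7.41) = 10^0.05 = 1.122.
Fraction as HOCl = 1 / (1 + 1.122) = 0.4712.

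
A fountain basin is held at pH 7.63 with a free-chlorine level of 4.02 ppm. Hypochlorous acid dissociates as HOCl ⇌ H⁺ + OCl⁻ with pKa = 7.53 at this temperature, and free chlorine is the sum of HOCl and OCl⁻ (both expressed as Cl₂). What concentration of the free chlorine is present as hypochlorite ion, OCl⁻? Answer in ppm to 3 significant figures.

2.24 ppm

[OCl⁻]/[HOCl] = 10^(pH − pKa) = 10^(7.63 − 7.53) = 10^0.10 = 1.259.
Fraction as HOCl = 1 / (1 + 1.259) = 0.4427.
OCl⁻ = (1 − 0.4427) × 4.02 ppm = 2.24 ppm.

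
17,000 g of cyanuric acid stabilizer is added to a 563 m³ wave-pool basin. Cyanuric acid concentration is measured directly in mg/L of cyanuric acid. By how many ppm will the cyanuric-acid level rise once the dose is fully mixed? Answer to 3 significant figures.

30.2 ppm

Volume: 563 m³ = 563,000 L.
Rise: 17,000 g / 563,000 L × 1000 = 30.2 mg/L.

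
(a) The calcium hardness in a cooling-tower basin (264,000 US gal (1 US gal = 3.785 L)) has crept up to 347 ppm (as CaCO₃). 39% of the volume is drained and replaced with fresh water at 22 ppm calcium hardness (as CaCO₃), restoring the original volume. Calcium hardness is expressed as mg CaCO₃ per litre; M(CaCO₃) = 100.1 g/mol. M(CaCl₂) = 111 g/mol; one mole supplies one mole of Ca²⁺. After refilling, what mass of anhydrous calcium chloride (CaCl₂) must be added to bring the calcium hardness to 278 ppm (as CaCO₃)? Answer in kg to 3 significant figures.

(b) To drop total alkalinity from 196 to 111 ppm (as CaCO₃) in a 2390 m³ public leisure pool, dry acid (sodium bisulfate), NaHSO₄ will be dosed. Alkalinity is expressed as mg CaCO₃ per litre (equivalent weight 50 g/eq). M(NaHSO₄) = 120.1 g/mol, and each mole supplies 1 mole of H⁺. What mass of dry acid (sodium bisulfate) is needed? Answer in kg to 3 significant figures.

(a) Volume: 264,000 US gal × 3.785 L/gal = 999,240 L.
(a) After draining 39% and refilling: 347 × 0.61 + 22 × 0.39 = 220.25 ppm.
(a) Deficit to target: 278 − 220.25 = 57.75 mg/L.
(a) As CaCO₃: 57.75 mg/L × 999,240 L = 57,710 g; ÷ 100.1 = 576.5 mol Ca²⁺.
(a) Mass: 576.5 × 111 = 63,990 g.

(b) Volume: 2390 m³ = 2,390,000 L.
(b) Alkalinity to neutralize: (196 − 111) = 85 mg/L as CaCO₃ × 2,390,000 L = 203,200 g as CaCO₃.
(b) Equivalents of H⁺ required: 203,200 ÷ 50 g/eq = 4063 eq = 4063 mol NaHSO₄.
(b) Mass of NaHSO₄: 4063 × 120.1 = 488,000 g.

(a) 64.0 kg; (b) 488 kg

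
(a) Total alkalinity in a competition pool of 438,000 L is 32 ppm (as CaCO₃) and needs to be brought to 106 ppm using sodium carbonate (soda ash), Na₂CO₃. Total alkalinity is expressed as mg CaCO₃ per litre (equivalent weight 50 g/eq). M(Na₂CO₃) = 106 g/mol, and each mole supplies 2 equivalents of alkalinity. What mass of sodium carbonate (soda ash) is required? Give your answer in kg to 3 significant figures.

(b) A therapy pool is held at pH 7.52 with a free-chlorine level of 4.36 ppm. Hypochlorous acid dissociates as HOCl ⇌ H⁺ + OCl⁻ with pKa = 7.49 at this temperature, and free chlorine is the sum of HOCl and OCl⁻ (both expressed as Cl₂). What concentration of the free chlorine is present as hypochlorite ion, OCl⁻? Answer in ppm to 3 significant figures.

(a) Alkalinity to add: (106 − 32) = 74 mg/L as CaCO₃ × 438,000 L = 32,410 g as CaCO₃.
(a) Equivalents: 32,410 g ÷ 50 g/eq = 648.2 eq.
(a) Each mole of Na₂CO₃ supplies 2 eq, so 648.2 / 2 = 324.1 mol.
(a) Mass: 324.1 mol × 106 g/mol = 34,360 g.

(b) [OCl⁻]/[HOCl] = 10^(pH − pKa) = 10^(7.52 − 7.49) = 10^0.03 = 1.072.
(b) Fraction as HOCl = 1 / (1 + 1.072) = 0.4827.
(b) OCl⁻ = (1 − 0.4827) × 4.36 ppm = 2.255 ppm.

(a) 34.4 kg; (b) 2.26 ppm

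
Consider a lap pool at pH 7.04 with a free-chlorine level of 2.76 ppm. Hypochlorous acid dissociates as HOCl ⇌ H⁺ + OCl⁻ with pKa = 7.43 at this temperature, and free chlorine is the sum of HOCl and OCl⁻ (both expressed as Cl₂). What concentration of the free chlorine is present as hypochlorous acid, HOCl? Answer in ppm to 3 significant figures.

[OCl⁻]/[HOCl] = 10^(pH − pKa) = 10^(7.04 − 7.43) = 10^-0.39 = 0.4074.
Fraction as HOCl = 1 / (1 + 0.4074) = 0.7105.
HOCl = 0.7105 × 2.76 ppm = 1.961 ppm.

1.96 ppm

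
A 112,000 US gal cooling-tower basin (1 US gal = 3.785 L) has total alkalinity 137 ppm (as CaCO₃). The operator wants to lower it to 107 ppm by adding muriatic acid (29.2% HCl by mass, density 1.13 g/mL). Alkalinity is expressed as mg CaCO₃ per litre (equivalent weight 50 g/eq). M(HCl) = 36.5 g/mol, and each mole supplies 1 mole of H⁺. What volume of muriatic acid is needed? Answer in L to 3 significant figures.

28.1 L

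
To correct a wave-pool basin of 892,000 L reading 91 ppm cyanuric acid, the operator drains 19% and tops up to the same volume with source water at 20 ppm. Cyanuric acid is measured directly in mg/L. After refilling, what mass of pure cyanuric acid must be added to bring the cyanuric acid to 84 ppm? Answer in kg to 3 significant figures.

5.79 kg

After draining 19% and refilling: 91 × 0.81 + 20 × 0.19 = 77.51 ppm.
Deficit to target: 84 − 77.51 = 6.49 mg/L.
Mass: 6.49 mg/L × 892,000 L = 5789 g cyanuric acid.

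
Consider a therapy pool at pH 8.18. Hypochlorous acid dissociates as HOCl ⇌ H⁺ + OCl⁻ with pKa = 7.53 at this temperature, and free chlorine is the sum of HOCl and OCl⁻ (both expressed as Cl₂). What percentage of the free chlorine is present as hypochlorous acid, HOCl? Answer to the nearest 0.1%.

[OCl⁻]/[HOCl] = 10^(pH − pKa) = 10^(8.18 − 7.53) = 10^0.65 = 4.467.
Fraction as HOCl = 1 / (1 + 4.467) = 0.1829.

18.3%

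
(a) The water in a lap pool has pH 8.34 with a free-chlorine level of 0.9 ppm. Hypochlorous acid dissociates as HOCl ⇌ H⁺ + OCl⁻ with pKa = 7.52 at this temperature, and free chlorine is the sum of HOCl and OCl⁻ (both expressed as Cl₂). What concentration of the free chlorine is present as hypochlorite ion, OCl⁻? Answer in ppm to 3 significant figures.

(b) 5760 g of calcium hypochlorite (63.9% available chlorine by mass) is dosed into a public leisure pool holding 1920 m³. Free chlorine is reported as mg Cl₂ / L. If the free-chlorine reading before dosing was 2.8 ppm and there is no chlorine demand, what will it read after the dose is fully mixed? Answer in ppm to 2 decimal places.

(a) [OCl⁻]/[HOCl] = 10^(pH − pKa) = 10^(8.34 − 7.52) = 10^0.82 = 6.607.
(a) Fraction as HOCl = 1 / (1 + 6.607) = 0.1315.
(a) OCl⁻ = (1 − 0.1315) × 0.9 ppm = 0.7817 ppm.

(b) Volume: 1920 m³ = 1,920,000 L.
(b) Available chlorine delivered: 5760 g × 0.639 = 3681 g as Cl₂.
(b) Concentration rise: 3681 g / 1,920,000 L = 1.917 mg/L = 1.92 ppm.
(b) Final FC: 2.8 + 1.92 = 4.72 ppm.

(a) 0.782 ppm; (b) 4.72 ppm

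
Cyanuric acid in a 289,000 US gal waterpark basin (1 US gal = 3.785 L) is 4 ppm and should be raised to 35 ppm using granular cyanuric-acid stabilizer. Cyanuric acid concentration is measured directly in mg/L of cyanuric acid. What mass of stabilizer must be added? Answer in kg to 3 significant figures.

33.9 kg

Volume: 289,000 US gal × 3.785 L/gal = 1,093,865 L.
CYA to add: (35 − 4) = 31 mg/L × 1,093,865 L = 33,910 g cyanuric acid.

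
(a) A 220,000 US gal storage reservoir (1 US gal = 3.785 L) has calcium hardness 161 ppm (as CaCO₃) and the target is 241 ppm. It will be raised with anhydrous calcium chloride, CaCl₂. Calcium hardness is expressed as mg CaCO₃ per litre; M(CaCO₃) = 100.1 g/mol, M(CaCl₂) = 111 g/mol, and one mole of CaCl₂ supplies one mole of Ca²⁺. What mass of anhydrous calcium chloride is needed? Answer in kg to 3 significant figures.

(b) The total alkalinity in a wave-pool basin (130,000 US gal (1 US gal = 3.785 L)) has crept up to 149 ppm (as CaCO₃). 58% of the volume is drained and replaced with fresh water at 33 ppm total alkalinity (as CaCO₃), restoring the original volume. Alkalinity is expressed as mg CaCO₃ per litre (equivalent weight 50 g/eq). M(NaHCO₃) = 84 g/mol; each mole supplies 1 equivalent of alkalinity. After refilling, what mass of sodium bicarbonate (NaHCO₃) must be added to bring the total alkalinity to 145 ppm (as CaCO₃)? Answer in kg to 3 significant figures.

(a) Volume: 220,000 US gal × 3.785 L/gal = 832,700 L.
(a) Hardness to add: (241 − 161) = 80 mg/L as CaCO₃ × 832,700 L = 66,620 g as CaCO₃.
(a) Moles of Ca²⁺ (1 mol Ca²⁺ ≡ 1 mol CaCO₃): 66,620 / 100.1 g/mol = 665.5 mol.
(a) Mass of CaCl₂: 665.5 × 111 = 73,870 g.

(b) Volume: 130,000 US gal × 3.785 L/gal = 492,050 L.
(b) After draining 58% and refilling: 149 × 0.42 + 33 × 0.58 = 81.72 ppm.
(b) Deficit to target: 145 − 81.72 = 63.28 mg/L.
(b) As CaCO₃: 63.28 mg/L × 492,050 L = 31,140 g; ÷ 50 g/eq ÷ 1 = 622.7 mol NaHCO₃.
(b) Mass: 622.7 × 84 = 52,310 g.

(a) 73.9 kg; (b) 52.3 kg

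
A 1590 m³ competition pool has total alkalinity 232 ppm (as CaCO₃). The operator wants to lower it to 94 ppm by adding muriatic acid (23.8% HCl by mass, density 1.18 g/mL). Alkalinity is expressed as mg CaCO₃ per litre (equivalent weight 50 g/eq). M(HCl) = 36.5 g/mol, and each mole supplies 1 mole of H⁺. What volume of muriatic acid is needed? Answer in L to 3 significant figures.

570 L

Volume: 1590 m³ = 1,590,000 L.
Alkalinity to neutralize: (232 − 94) = 138 mg/L as CaCO₃ × 1,590,000 L = 219,400 g as CaCO₃.
Equivalents of H⁺ required: 219,400 ÷ 50 g/eq = 4388 eq = 4388 mol HCl.
Mass of HCl: 4388 × 36.5 = 160,200 g.
Mass of 23.8% solution: 160,200 / 0.238 = 673,000 g.
Volume: 673,000 g ÷ 1.18 g/mL = 570,300 mL.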